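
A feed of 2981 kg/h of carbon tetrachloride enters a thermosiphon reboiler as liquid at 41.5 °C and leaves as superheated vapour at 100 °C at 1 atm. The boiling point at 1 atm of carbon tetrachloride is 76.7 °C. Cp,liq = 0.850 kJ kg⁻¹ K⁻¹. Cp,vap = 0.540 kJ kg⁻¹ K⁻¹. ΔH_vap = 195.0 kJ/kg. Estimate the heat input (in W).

Q = 197000 W

liquid 41.5→76.7 °C: 29.92 kJ/kg
vaporisation at 76.7 °C: 195 kJ/kg
vapour 76.7→100 °C: 12.582 kJ/kg
Δh = 29.92 + 195 + 12.582 = 237.5 kJ/kg
Q = ṁ·Δh = 2981 kg/h × 237.5 kJ/kg = 707990 kJ/h
|Q| = 196.66 kW = 196660 W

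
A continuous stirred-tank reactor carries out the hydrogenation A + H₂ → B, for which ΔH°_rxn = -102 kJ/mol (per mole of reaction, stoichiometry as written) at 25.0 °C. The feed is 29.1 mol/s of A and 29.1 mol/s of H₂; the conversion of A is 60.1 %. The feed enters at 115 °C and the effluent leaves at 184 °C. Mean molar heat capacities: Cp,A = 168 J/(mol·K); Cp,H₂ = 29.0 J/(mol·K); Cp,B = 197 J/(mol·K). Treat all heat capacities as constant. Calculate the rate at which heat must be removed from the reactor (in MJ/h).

Q_out = 5000 MJ/h

Extent of reaction ξ = 0.601 × 29.1 = 17.489 mol/s
Reaction term: ξ·ΔH°_rxn = 17.489 × -102 = -1783.9 kJ/s
Sensible, feed 115→25 °C: -515.94 kJ/s
Outlet flows (mol/s): A 11.611, H₂ 11.611, B 17.489
Sensible, products 25→184 °C: 911.5 kJ/s
Q = ΔH = -1388.3 kJ/s = -1388.3 kW
Heat removed = 4998 MJ/h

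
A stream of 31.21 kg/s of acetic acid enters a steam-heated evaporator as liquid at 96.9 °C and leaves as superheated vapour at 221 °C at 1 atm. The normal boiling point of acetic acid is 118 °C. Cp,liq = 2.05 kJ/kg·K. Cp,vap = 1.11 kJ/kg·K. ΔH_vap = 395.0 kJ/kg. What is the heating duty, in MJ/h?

Q = 62100 MJ/h

liquid 96.9→118 °C: 43.255 kJ/kg
vaporisation at 118 °C: 395 kJ/kg
vapour 118→221 °C: 114.33 kJ/kg
Δh = 43.255 + 395 + 114.33 = 552.59 kJ/kg
Q = ṁ·Δh = 31.21 kg/s × 552.59 kJ/kg = 17246 kJ/s
|Q| = 17246 kW = 62086 MJ/h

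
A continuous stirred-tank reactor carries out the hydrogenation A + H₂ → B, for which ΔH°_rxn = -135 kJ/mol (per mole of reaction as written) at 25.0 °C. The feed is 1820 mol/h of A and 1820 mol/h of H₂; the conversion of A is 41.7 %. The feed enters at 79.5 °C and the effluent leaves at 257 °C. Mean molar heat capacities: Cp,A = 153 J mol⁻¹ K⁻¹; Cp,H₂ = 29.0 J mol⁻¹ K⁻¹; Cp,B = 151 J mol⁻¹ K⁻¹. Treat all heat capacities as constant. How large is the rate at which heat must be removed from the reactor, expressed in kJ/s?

Q_out = 13.6 kJ/s

Extent of reaction ξ = 0.417 × 1820 = 758.94 mol/h
Reaction term: ξ·ΔH°_rxn = 758.94 × -135 = -102460 kJ/h
Sensible, feed 79.5→25 °C: -18053 kJ/h
Outlet flows (mol/h): A 1061.1, H₂ 1061.1, B 758.94
Sensible, products 25→257 °C: 71389 kJ/h
Q = ΔH = -49120 kJ/h = -13.644 kW
Heat removed = 13.644 kJ/s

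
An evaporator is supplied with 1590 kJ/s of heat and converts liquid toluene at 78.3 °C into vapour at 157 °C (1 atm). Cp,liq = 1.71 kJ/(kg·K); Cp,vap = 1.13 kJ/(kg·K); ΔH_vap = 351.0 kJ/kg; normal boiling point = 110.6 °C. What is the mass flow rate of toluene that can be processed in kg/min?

Δh = 1.71×(110.6−78.3) + 351.0 + 1.13×(157−110.6) = 458.67 kJ/kg
Q = 1590 kJ/s = 1590 kJ/s = 95400 kJ/min
ṁ = Q/Δh = 95400 / 458.67 = 207.99 kg/min

ṁ = 208 kg/min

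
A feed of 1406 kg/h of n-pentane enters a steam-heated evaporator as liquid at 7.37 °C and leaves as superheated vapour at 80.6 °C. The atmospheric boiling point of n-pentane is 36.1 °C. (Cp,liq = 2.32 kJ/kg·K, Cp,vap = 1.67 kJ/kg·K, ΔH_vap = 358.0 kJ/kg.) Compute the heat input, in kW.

Q = 195 kW

liquid 7.37→36.1 °C: 66.654 kJ/kg
vaporisation at 36.1 °C: 358 kJ/kg
vapour 36.1→80.6 °C: 74.315 kJ/kg
Δh = 66.654 + 358 + 74.315 = 498.97 kJ/kg
Q = ṁ·Δh = 1406 kg/h × 498.97 kJ/kg = 701550 kJ/h
|Q| = 194.87 kW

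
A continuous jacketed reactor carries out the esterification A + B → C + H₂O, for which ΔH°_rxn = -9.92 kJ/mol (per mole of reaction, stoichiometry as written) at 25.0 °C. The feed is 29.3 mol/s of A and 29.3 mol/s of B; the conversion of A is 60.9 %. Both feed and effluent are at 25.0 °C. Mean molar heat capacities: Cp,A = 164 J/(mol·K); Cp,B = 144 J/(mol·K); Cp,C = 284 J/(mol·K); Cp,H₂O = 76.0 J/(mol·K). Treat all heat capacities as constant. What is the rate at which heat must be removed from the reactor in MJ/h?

Extent of reaction ξ = 0.609 × 29.3 = 17.844 mol/s
Reaction term: ξ·ΔH°_rxn = 17.844 × -9.92 = -177.01 kJ/s
Q = ΔH = -177.01 kJ/s = -177.01 kW
Heat removed = 637.23 MJ/h

Q_out = 637 MJ/h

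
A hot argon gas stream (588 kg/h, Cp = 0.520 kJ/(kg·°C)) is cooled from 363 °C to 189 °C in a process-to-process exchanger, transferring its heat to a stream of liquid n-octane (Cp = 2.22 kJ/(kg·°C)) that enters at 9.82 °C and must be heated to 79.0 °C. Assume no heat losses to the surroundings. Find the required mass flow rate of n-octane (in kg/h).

Heat released by hot stream: Q = 588 × 0.520 × (363 − 189) = 53202 kJ/h
Energy balance on cold side (adiabatic exchanger): Q = ṁ_c·Cp_c·(T_c,out − T_c,in)
ṁ_c = 53202 / [2.22 × (79.0 − 9.82)] = 346.41 kg/h

ṁ_c = 346 kg/h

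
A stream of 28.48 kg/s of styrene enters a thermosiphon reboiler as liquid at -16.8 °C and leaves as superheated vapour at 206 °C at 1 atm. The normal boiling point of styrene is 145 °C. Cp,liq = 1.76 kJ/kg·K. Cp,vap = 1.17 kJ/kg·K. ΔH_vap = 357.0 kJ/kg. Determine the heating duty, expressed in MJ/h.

Q = 73100 MJ/h

liquid -16.8→145 °C: 284.77 kJ/kg
vaporisation at 145 °C: 357 kJ/kg
vapour 145→206 °C: 71.37 kJ/kg
Δh = 284.77 + 357 + 71.37 = 713.14 kJ/kg
Q = ṁ·Δh = 28.48 kg/s × 713.14 kJ/kg = 20310 kJ/s
|Q| = 20310 kW = 73117 MJ/h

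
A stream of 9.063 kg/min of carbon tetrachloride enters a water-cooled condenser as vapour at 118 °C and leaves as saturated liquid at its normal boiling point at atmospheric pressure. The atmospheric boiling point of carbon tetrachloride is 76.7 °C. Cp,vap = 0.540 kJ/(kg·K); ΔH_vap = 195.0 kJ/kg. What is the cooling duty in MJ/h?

vapour 118→76.7 °C: -22.302 kJ/kg
condensation at 76.7 °C: -195 kJ/kg
Δh = -22.302 + -195 = -217.3 kJ/kg
Q = ṁ·Δh = 9.063 kg/min × -217.3 kJ/kg = -1969.4 kJ/min
|Q| = 32.823 kW = 118.16 MJ/h

Q_c = 118 MJ/h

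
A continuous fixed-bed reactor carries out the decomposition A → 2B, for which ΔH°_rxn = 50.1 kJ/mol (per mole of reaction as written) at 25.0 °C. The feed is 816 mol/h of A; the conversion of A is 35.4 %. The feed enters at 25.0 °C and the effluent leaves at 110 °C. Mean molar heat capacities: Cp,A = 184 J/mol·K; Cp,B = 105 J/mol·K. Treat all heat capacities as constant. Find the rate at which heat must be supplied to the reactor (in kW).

Extent of reaction ξ = 0.354 × 816 = 288.86 mol/h
Reaction term: ξ·ΔH°_rxn = 288.86 × 50.1 = 14472 kJ/h
Sensible, feed 25.0→25 °C: 0 kJ/h
Outlet flows (mol/h): A 527.14, B 577.73
Sensible, products 25→110 °C: 13401 kJ/h
Q = ΔH = 27873 kJ/h = 7.7424 kW
Heat supplied = 7.7424 kW

Q_in = 7.74 kW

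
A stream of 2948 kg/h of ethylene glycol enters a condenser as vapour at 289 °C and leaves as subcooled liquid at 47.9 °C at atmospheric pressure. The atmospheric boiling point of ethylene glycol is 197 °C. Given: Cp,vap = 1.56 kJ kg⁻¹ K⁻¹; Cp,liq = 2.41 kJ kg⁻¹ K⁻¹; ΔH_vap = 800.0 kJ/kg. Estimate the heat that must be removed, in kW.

vapour 289→197 °C: -143.52 kJ/kg
condensation at 197 °C: -800 kJ/kg
liquid 197→47.9 °C: -359.33 kJ/kg
Δh = -143.52 + -800 + -359.33 = -1302.9 kJ/kg
Q = ṁ·Δh = 2948 kg/h × -1302.9 kJ/kg = -3.8408e+06 kJ/h
|Q| = 1066.9 kW

Q_c = 1070 kW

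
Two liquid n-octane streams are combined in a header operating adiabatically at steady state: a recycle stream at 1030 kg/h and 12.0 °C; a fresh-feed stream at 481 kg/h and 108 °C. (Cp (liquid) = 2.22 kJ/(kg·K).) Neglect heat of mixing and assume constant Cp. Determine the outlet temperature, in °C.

Adiabatic, steady state ⇒ Σ ṁᵢCp,ᵢ(T_out − Tᵢ) = 0
Σ ṁᵢCp,ᵢTᵢ = 1030×2.22×12.0 + 481×2.22×108 = 142760
Σ ṁᵢCp,ᵢ = 1030×2.22 + 481×2.22 = 3354.4
T_out = 142760 / 3354.4 = 42.56 °C

T_out = 42.6 °C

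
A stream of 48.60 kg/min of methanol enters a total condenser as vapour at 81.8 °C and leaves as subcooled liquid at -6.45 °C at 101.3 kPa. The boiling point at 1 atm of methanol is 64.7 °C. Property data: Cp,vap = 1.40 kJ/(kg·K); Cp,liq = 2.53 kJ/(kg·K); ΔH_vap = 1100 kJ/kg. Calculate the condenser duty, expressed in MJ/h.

vapour 81.8→64.7 °C: -23.94 kJ/kg
condensation at 64.7 °C: -1100 kJ/kg
liquid 64.7→-6.45 °C: -180.01 kJ/kg
Δh = -23.94 + -1100 + -180.01 = -1303.9 kJ/kg
Q = ṁ·Δh = 48.60 kg/min × -1303.9 kJ/kg = -63372 kJ/min
|Q| = 1056.2 kW = 3802.3 MJ/h

Q_c = 3800 MJ/h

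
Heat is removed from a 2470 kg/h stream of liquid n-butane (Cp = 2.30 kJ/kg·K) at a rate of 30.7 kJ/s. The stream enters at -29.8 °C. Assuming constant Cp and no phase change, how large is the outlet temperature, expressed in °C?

T_out = -49.3 °C

Q = 30.7 kJ/s = 110520 kJ/h
ΔT = Q/(ṁ·Cp) = 110520/(2470×2.30) = 19.454 K
T_out = -29.8 − 19.454 = -49.254 °C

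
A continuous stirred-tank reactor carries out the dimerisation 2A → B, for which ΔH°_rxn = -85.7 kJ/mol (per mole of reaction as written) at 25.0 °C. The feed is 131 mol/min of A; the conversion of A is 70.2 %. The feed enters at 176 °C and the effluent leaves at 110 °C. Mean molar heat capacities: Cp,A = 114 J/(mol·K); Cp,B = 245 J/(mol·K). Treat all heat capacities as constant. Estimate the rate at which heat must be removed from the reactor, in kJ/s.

Q_out = 81.0 kJ/s

Extent of reaction ξ = 0.702 × 131 / 2 = 45.981 mol/min
Reaction term: ξ·ΔH°_rxn = 45.981 × -85.7 = -3940.6 kJ/min
Sensible, feed 176→25 °C: -2255 kJ/min
Outlet flows (mol/min): A 39.038, B 45.981
Sensible, products 25→110 °C: 1335.8 kJ/min
Q = ΔH = -4859.8 kJ/min = -80.996 kW
Heat removed = 80.996 kJ/s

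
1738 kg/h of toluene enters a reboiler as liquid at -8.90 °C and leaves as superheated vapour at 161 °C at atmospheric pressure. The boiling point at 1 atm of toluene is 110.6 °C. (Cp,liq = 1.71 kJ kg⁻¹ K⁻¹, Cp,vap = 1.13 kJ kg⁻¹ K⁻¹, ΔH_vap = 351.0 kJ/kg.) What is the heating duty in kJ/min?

liquid -8.90→110.6 °C: 204.34 kJ/kg
vaporisation at 110.6 °C: 351 kJ/kg
vapour 110.6→161 °C: 56.952 kJ/kg
Δh = 204.34 + 351 + 56.952 = 612.3 kJ/kg
Q = ṁ·Δh = 1738 kg/h × 612.3 kJ/kg = 1.0642e+06 kJ/h
|Q| = 295.6 kW = 17736 kJ/min

Q = 17700 kJ/min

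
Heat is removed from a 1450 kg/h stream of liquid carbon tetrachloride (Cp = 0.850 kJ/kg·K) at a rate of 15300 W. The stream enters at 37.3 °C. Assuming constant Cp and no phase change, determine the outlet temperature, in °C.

Q = 15300 W = 55080 kJ/h
ΔT = Q/(ṁ·Cp) = 55080/(1450×0.850) = 44.69 K
T_out = 37.3 − 44.69 = -7.3897 °C

T_out = -7.39 °C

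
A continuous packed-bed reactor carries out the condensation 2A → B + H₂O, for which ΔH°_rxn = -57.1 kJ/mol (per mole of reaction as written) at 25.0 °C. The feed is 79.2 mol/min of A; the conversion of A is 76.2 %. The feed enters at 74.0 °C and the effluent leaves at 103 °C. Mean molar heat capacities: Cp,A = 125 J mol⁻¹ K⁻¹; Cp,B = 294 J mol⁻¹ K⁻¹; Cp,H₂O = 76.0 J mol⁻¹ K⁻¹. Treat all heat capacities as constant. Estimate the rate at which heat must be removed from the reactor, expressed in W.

Extent of reaction ξ = 0.762 × 79.2 / 2 = 30.175 mol/min
Reaction term: ξ·ΔH°_rxn = 30.175 × -57.1 = -1723 kJ/min
Sensible, feed 74.0→25 °C: -485.1 kJ/min
Outlet flows (mol/min): A 18.85, B 30.175, H₂O 30.175
Sensible, products 25→103 °C: 1054.6 kJ/min
Q = ΔH = -1153.5 kJ/min = -19.224 kW
Heat removed = 19224 W

Q_out = 19200 W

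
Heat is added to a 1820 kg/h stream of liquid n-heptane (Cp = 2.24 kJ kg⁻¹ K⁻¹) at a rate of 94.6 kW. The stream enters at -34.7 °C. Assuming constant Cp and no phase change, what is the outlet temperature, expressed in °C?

Q = 94.6 kW = 340560 kJ/h
ΔT = Q/(ṁ·Cp) = 340560/(1820×2.24) = 83.536 K
T_out = -34.7 + 83.536 = 48.836 °C

T_out = 48.8 °C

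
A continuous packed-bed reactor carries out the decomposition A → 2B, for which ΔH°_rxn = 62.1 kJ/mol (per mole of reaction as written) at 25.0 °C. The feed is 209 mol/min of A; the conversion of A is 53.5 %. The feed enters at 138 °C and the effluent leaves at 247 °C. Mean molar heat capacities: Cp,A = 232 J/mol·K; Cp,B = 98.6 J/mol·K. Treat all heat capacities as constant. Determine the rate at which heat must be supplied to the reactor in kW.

Q_in = 189 kW

Extent of reaction ξ = 0.535 × 209 = 111.82 mol/min
Reaction term: ξ·ΔH°_rxn = 111.82 × 62.1 = 6943.7 kJ/min
Sensible, feed 138→25 °C: -5479.1 kJ/min
Outlet flows (mol/min): A 97.185, B 223.63
Sensible, products 25→247 °C: 9900.5 kJ/min
Q = ΔH = 11365 kJ/min = 189.42 kW
Heat supplied = 189.42 kW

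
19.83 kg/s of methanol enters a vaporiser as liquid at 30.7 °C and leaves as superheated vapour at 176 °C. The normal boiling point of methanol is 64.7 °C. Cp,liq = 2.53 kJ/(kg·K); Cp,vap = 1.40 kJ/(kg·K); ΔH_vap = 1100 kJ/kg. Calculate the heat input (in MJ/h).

Q = 95800 MJ/h

liquid 30.7→64.7 °C: 86.02 kJ/kg
vaporisation at 64.7 °C: 1100 kJ/kg
vapour 64.7→176 °C: 155.82 kJ/kg
Δh = 86.02 + 1100 + 155.82 = 1341.8 kJ/kg
Q = ṁ·Δh = 19.83 kg/s × 1341.8 kJ/kg = 26609 kJ/s
|Q| = 26609 kW = 95791 MJ/h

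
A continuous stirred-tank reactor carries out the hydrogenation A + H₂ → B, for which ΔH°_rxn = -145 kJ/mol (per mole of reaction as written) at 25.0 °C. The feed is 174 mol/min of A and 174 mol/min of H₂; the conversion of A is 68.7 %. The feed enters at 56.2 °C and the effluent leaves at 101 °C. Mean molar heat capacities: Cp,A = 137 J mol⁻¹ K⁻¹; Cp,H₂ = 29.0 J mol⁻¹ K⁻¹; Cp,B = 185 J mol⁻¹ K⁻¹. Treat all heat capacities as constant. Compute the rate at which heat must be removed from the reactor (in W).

Extent of reaction ξ = 0.687 × 174 = 119.54 mol/min
Reaction term: ξ·ΔH°_rxn = 119.54 × -145 = -17333 kJ/min
Sensible, feed 56.2→25 °C: -901.18 kJ/min
Outlet flows (mol/min): A 54.462, H₂ 54.462, B 119.54
Sensible, products 25→101 °C: 2367.8 kJ/min
Q = ΔH = -15866 kJ/min = -264.44 kW
Heat removed = 264440 W

Q_out = 264000 W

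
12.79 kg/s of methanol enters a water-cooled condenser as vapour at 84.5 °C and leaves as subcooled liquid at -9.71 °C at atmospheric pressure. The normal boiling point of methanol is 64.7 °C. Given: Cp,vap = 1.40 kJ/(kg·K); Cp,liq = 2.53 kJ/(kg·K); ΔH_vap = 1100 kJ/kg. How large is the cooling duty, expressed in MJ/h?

vapour 84.5→64.7 °C: -27.72 kJ/kg
condensation at 64.7 °C: -1100 kJ/kg
liquid 64.7→-9.71 °C: -188.26 kJ/kg
Δh = -27.72 + -1100 + -188.26 = -1316 kJ/kg
Q = ṁ·Δh = 12.79 kg/s × -1316 kJ/kg = -16831 kJ/s
|Q| = 16831 kW = 60593 MJ/h

Q_c = 60600 MJ/h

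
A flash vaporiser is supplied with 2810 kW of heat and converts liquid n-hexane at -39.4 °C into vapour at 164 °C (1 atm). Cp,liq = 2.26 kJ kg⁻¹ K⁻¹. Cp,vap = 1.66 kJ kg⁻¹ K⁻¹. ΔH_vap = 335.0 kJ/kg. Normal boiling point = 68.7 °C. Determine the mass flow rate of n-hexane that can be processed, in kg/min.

ṁ = 229 kg/min

Δh = 2.26×(68.7−-39.4) + 335.0 + 1.66×(164−68.7) = 737.5 kJ/kg
Q = 2810 kW = 2810 kJ/s = 168600 kJ/min
ṁ = Q/Δh = 168600 / 737.5 = 228.61 kg/min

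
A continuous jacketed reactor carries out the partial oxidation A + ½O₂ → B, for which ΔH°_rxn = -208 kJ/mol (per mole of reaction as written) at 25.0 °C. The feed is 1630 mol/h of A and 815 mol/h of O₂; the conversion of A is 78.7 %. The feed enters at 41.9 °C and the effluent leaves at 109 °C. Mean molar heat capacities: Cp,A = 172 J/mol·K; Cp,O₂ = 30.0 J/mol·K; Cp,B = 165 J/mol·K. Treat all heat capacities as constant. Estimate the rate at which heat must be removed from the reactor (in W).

Extent of reaction ξ = 0.787 × 1630 = 1282.8 mol/h
Reaction term: ξ·ΔH°_rxn = 1282.8 × -208 = -266820 kJ/h
Sensible, feed 41.9→25 °C: -5151.3 kJ/h
Outlet flows (mol/h): A 347.19, O₂ 173.6, B 1282.8
Sensible, products 25→109 °C: 23233 kJ/h
Q = ΔH = -248740 kJ/h = -69.095 kW
Heat removed = 69095 W

Q_out = 69100 W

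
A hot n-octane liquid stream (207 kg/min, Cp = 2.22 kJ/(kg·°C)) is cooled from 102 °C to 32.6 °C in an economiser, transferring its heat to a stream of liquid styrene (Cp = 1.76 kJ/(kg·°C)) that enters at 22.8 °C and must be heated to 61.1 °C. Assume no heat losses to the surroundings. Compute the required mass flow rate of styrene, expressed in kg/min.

ṁ_c = 473 kg/min

Heat released by hot stream: Q = 207 × 2.22 × (102 − 32.6) = 31892 kJ/min
Energy balance on cold side (adiabatic exchanger): Q = ṁ_c·Cp_c·(T_c,out − T_c,in)
ṁ_c = 31892 / [1.76 × (61.1 − 22.8)] = 473.12 kg/min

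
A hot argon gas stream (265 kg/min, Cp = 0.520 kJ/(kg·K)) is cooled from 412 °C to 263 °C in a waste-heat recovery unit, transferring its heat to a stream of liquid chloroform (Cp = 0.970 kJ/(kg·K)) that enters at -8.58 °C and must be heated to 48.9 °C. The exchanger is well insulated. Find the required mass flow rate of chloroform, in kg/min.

Heat released by hot stream: Q = 265 × 0.520 × (412 − 263) = 20532 kJ/min
Energy balance on cold side (adiabatic exchanger): Q = ṁ_c·Cp_c·(T_c,out − T_c,in)
ṁ_c = 20532 / [0.970 × (48.9 − -8.58)] = 368.25 kg/min

ṁ_c = 368 kg/min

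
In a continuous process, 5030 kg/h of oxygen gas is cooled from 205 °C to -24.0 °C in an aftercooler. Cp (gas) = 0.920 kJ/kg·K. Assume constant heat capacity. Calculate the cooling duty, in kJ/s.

Q_c = 294 kJ/s

Q = ṁ·Cp·ΔT = 5030 × 0.920 × (-24.0 − 205) = -1.0597e+06 kJ/h
Converting: 1.0597e+06 / 3600 s = 294.37 kW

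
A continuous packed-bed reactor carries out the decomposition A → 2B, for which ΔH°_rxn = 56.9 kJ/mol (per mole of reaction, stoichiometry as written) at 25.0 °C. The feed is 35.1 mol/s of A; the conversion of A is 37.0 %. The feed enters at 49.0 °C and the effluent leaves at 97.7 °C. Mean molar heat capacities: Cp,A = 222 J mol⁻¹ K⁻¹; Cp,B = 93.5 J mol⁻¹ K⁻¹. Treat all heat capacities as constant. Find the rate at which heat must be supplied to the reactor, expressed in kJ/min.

Extent of reaction ξ = 0.370 × 35.1 = 12.987 mol/s
Reaction term: ξ·ΔH°_rxn = 12.987 × 56.9 = 738.96 kJ/s
Sensible, feed 49.0→25 °C: -187.01 kJ/s
Outlet flows (mol/s): A 22.113, B 25.974
Sensible, products 25→97.7 °C: 533.45 kJ/s
Q = ΔH = 1085.4 kJ/s = 1085.4 kW
Heat supplied = 65124 kJ/min

Q_in = 65100 kJ/min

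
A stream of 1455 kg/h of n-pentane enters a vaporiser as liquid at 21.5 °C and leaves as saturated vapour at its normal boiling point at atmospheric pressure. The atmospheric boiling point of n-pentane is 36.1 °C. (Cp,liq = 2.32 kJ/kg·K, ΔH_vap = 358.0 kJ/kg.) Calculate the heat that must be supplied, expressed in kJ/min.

Q = 9500 kJ/min

liquid 21.5→36.1 °C: 33.872 kJ/kg
vaporisation at 36.1 °C: 358 kJ/kg
Δh = 33.872 + 358 = 391.87 kJ/kg
Q = ṁ·Δh = 1455 kg/h × 391.87 kJ/kg = 570170 kJ/h
|Q| = 158.38 kW = 9502.9 kJ/min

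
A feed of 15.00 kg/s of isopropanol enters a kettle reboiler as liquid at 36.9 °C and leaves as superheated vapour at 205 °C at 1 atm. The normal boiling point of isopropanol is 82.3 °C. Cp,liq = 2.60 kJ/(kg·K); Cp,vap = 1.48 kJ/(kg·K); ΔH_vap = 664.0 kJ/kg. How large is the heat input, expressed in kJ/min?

Q = 867000 kJ/min

liquid 36.9→82.3 °C: 118.04 kJ/kg
vaporisation at 82.3 °C: 664 kJ/kg
vapour 82.3→205 °C: 181.6 kJ/kg
Δh = 118.04 + 664 + 181.6 = 963.64 kJ/kg
Q = ṁ·Δh = 15.00 kg/s × 963.64 kJ/kg = 14455 kJ/s
|Q| = 14455 kW = 867270 kJ/min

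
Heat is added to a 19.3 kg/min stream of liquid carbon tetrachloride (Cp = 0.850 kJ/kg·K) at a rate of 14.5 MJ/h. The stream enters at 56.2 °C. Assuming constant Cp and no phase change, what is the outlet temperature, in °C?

T_out = 70.9 °C

Q = 14.5 MJ/h = 241.67 kJ/min
ΔT = Q/(ṁ·Cp) = 241.67/(19.3×0.850) = 14.731 K
T_out = 56.2 + 14.731 = 70.931 °C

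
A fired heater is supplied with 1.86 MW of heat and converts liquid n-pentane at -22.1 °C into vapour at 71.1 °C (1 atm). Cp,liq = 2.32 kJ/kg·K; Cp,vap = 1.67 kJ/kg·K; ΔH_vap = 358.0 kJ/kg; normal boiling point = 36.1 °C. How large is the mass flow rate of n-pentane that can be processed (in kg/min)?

ṁ = 202 kg/min

Δh = 2.32×(36.1−-22.1) + 358.0 + 1.67×(71.1−36.1) = 551.47 kJ/kg
Q = 1.86 MW = 1860 kJ/s = 111600 kJ/min
ṁ = Q/Δh = 111600 / 551.47 = 202.37 kg/min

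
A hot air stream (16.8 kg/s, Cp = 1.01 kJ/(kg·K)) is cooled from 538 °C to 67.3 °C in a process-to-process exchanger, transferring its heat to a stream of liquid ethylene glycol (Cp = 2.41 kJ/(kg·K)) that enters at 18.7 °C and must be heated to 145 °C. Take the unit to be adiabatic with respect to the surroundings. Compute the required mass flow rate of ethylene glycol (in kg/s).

ṁ_c = 26.2 kg/s

Heat released by hot stream: Q = 16.8 × 1.01 × (538 − 67.3) = 7986.8 kJ/s
Energy balance on cold side (adiabatic exchanger): Q = ṁ_c·Cp_c·(T_c,out − T_c,in)
ṁ_c = 7986.8 / [2.41 × (145 − 18.7)] = 26.239 kg/s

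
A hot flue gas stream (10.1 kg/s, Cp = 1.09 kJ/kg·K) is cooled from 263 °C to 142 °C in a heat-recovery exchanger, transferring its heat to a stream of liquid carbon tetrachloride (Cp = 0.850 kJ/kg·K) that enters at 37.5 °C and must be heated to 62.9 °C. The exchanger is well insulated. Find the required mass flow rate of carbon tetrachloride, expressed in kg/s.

ṁ_c = 61.7 kg/s

Heat released by hot stream: Q = 10.1 × 1.09 × (263 − 142) = 1332.1 kJ/s
Energy balance on cold side (adiabatic exchanger): Q = ṁ_c·Cp_c·(T_c,out − T_c,in)
ṁ_c = 1332.1 / [0.850 × (62.9 − 37.5)] = 61.699 kg/s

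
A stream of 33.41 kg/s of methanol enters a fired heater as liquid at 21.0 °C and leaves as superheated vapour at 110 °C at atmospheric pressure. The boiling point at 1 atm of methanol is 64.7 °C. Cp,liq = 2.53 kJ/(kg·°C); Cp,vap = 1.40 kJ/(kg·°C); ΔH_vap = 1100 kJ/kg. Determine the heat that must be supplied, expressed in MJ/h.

liquid 21.0→64.7 °C: 110.56 kJ/kg
vaporisation at 64.7 °C: 1100 kJ/kg
vapour 64.7→110 °C: 63.42 kJ/kg
Δh = 110.56 + 1100 + 63.42 = 1274 kJ/kg
Q = ṁ·Δh = 33.41 kg/s × 1274 kJ/kg = 42564 kJ/s
|Q| = 42564 kW = 153230 MJ/h

Q = 153000 MJ/h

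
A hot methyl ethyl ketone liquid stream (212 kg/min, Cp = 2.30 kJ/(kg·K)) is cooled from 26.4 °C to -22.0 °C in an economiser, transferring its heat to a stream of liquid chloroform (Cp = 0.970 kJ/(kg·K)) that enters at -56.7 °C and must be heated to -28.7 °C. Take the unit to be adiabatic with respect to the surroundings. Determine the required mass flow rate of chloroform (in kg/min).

ṁ_c = 869 kg/min

Heat released by hot stream: Q = 212 × 2.30 × (26.4 − -22.0) = 23600 kJ/min
Energy balance on cold side (adiabatic exchanger): Q = ṁ_c·Cp_c·(T_c,out − T_c,in)
ṁ_c = 23600 / [0.970 × (-28.7 − -56.7)] = 868.92 kg/min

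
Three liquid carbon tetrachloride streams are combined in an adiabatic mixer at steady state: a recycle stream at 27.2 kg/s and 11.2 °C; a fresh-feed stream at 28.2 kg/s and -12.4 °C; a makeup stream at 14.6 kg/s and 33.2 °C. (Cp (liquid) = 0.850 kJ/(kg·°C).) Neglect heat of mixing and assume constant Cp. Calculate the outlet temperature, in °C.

T_out = 6.28 °C

Energy balance with Q = 0: Σ ṁᵢCp,ᵢ(T_out − Tᵢ) = 0
T_out = Σ ṁᵢCp,ᵢTᵢ / Σ ṁᵢCp,ᵢ
      = 373.73 / 59.5 = 6.2811 °C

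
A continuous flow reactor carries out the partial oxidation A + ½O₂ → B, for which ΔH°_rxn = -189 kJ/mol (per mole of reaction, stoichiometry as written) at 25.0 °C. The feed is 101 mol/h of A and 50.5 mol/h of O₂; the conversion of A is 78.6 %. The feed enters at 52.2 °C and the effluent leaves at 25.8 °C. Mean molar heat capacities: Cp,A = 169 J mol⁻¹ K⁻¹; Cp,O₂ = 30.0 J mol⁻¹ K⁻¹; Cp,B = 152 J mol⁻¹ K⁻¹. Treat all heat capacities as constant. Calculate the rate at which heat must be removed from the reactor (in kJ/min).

Q_out = 258 kJ/min

Extent of reaction ξ = 0.786 × 101 = 79.386 mol/h
Reaction term: ξ·ΔH°_rxn = 79.386 × -189 = -15004 kJ/h
Sensible, feed 52.2→25 °C: -505.48 kJ/h
Outlet flows (mol/h): A 21.614, O₂ 10.807, B 79.386
Sensible, products 25→25.8 °C: 12.835 kJ/h
Q = ΔH = -15497 kJ/h = -4.3046 kW
Heat removed = 258.28 kJ/min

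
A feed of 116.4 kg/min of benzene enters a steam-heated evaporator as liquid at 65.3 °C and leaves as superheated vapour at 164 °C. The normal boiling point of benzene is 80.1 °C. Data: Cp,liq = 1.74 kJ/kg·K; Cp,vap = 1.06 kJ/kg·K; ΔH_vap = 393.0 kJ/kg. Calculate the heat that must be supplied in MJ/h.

liquid 65.3→80.1 °C: 25.752 kJ/kg
vaporisation at 80.1 °C: 393 kJ/kg
vapour 80.1→164 °C: 88.934 kJ/kg
Δh = 25.752 + 393 + 88.934 = 507.69 kJ/kg
Q = ṁ·Δh = 116.4 kg/min × 507.69 kJ/kg = 59095 kJ/min
|Q| = 984.91 kW = 3545.7 MJ/h

Q = 3550 MJ/h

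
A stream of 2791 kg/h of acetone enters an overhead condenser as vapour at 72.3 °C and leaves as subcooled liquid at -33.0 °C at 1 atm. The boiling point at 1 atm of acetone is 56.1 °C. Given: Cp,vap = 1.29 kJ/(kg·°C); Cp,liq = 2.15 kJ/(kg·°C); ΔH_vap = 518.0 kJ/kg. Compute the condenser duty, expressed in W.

vapour 72.3→56.1 °C: -20.898 kJ/kg
condensation at 56.1 °C: -518 kJ/kg
liquid 56.1→-33.0 °C: -191.56 kJ/kg
Δh = -20.898 + -518 + -191.56 = -730.46 kJ/kg
Q = ṁ·Δh = 2791 kg/h × -730.46 kJ/kg = -2.0387e+06 kJ/h
|Q| = 566.31 kW = 566310 W

Q_c = 566000 W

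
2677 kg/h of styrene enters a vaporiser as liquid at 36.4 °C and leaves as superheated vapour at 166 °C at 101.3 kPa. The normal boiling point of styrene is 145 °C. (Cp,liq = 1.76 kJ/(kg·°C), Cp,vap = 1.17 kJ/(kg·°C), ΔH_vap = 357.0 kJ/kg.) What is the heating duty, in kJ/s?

liquid 36.4→145 °C: 191.14 kJ/kg
vaporisation at 145 °C: 357 kJ/kg
vapour 145→166 °C: 24.57 kJ/kg
Δh = 191.14 + 357 + 24.57 = 572.71 kJ/kg
Q = ṁ·Δh = 2677 kg/h × 572.71 kJ/kg = 1.5331e+06 kJ/h
|Q| = 425.87 kW

Q = 426 kJ/s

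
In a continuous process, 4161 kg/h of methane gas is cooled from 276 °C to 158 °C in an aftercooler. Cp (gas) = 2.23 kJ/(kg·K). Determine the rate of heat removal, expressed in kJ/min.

Q = ṁ·Cp·ΔT = 4161 × 2.23 × (158 − 276) = -1.0949e+06 kJ/h
Converting: 1.0949e+06 / 3600 s = 304.15 kW
Cooling duty = 18249 kJ/min

Q_c = 18200 kJ/min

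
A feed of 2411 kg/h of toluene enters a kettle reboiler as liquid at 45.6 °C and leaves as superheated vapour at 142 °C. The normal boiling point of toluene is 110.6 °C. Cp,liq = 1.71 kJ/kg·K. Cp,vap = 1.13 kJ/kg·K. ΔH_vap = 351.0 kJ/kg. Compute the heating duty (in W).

Q = 333000 W

liquid 45.6→110.6 °C: 111.15 kJ/kg
vaporisation at 110.6 °C: 351 kJ/kg
vapour 110.6→142 °C: 35.482 kJ/kg
Δh = 111.15 + 351 + 35.482 = 497.63 kJ/kg
Q = ṁ·Δh = 2411 kg/h × 497.63 kJ/kg = 1.1998e+06 kJ/h
|Q| = 333.28 kW = 333280 W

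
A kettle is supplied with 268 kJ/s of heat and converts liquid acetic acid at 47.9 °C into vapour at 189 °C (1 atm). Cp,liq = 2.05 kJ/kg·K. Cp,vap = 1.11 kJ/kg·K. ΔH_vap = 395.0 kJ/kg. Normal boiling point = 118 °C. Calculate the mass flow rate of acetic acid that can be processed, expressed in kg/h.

Δh = 2.05×(118−47.9) + 395.0 + 1.11×(189−118) = 617.51 kJ/kg
Q = 268 kJ/s = 268 kJ/s = 964800 kJ/h
ṁ = Q/Δh = 964800 / 617.51 = 1562.4 kg/h

ṁ = 1560 kg/h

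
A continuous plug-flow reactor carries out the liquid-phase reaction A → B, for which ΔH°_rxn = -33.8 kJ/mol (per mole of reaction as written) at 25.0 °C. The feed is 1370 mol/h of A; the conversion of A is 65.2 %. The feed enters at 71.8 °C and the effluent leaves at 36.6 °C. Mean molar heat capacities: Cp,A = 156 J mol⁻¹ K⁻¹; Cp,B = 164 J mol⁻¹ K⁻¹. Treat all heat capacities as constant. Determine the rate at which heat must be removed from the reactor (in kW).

Extent of reaction ξ = 0.652 × 1370 = 893.24 mol/h
Reaction term: ξ·ΔH°_rxn = 893.24 × -33.8 = -30192 kJ/h
Sensible, feed 71.8→25 °C: -10002 kJ/h
Outlet flows (mol/h): A 476.76, B 893.24
Sensible, products 25→36.6 °C: 2562 kJ/h
Q = ΔH = -37632 kJ/h = -10.453 kW
Heat removed = 10.453 kW

Q_out = 10.5 kW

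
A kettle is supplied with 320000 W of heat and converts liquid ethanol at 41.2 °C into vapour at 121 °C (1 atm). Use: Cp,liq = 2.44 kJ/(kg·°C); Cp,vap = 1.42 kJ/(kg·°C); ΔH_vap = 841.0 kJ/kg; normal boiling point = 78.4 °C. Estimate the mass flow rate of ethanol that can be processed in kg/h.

ṁ = 1160 kg/h

Δh = 2.44×(78.4−41.2) + 841.0 + 1.42×(121−78.4) = 992.26 kJ/kg
Q = 320000 W = 320 kJ/s = 1.152e+06 kJ/h
ṁ = Q/Δh = 1.152e+06 / 992.26 = 1161 kg/h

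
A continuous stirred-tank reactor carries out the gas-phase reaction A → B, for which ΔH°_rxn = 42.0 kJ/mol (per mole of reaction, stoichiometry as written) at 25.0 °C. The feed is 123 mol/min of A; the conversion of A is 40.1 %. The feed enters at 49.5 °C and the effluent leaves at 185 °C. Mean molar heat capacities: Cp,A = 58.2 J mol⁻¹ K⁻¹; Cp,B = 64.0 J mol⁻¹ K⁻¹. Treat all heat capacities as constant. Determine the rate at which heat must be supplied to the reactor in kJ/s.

Q_in = 51.5 kJ/s

Extent of reaction ξ = 0.401 × 123 = 49.323 mol/min
Reaction term: ξ·ΔH°_rxn = 49.323 × 42.0 = 2071.6 kJ/min
Sensible, feed 49.5→25 °C: -175.39 kJ/min
Outlet flows (mol/min): A 73.677, B 49.323
Sensible, products 25→185 °C: 1191.1 kJ/min
Q = ΔH = 3087.3 kJ/min = 51.455 kW
Heat supplied = 51.455 kJ/s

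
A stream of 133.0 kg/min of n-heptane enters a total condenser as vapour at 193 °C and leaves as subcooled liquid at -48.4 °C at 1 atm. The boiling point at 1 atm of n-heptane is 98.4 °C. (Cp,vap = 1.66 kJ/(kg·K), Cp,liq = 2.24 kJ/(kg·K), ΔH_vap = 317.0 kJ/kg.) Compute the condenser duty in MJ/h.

vapour 193→98.4 °C: -157.04 kJ/kg
condensation at 98.4 °C: -317 kJ/kg
liquid 98.4→-48.4 °C: -328.83 kJ/kg
Δh = -157.04 + -317 + -328.83 = -802.87 kJ/kg
Q = ṁ·Δh = 133.0 kg/min × -802.87 kJ/kg = -106780 kJ/min
|Q| = 1779.7 kW = 6406.9 MJ/h

Q_c = 6410 MJ/h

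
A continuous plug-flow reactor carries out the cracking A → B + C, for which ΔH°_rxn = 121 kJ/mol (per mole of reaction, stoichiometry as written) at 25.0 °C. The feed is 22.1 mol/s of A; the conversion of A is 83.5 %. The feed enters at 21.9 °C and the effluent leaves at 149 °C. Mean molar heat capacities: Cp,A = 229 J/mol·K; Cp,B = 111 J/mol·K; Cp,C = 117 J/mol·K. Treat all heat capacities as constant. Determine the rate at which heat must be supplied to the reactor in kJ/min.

Extent of reaction ξ = 0.835 × 22.1 = 18.454 mol/s
Reaction term: ξ·ΔH°_rxn = 18.454 × 121 = 2232.9 kJ/s
Sensible, feed 21.9→25 °C: 15.689 kJ/s
Outlet flows (mol/s): A 3.6465, B 18.454, C 18.454
Sensible, products 25→149 °C: 625.26 kJ/s
Q = ΔH = 2873.8 kJ/s = 2873.8 kW
Heat supplied = 172430 kJ/min

Q_in = 172000 kJ/min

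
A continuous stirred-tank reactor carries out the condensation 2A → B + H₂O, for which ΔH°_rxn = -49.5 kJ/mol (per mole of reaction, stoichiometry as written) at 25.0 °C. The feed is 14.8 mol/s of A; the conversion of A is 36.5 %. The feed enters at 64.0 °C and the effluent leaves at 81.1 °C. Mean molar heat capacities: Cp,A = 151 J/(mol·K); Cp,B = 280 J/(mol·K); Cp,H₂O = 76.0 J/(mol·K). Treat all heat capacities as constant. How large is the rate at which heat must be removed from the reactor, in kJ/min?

Extent of reaction ξ = 0.365 × 14.8 / 2 = 2.701 mol/s
Reaction term: ξ·ΔH°_rxn = 2.701 × -49.5 = -133.7 kJ/s
Sensible, feed 64.0→25 °C: -87.157 kJ/s
Outlet flows (mol/s): A 9.398, B 2.701, H₂O 2.701
Sensible, products 25→81.1 °C: 133.55 kJ/s
Q = ΔH = -87.302 kJ/s = -87.302 kW
Heat removed = 5238.1 kJ/min

Q_out = 5240 kJ/min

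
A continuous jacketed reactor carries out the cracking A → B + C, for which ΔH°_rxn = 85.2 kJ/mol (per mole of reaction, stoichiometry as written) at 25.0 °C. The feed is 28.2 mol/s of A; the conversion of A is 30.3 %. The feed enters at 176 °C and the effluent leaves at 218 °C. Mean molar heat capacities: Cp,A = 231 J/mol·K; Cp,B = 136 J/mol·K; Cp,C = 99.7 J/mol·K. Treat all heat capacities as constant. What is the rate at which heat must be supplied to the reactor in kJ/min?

Extent of reaction ξ = 0.303 × 28.2 = 8.5446 mol/s
Reaction term: ξ·ΔH°_rxn = 8.5446 × 85.2 = 728 kJ/s
Sensible, feed 176→25 °C: -983.64 kJ/s
Outlet flows (mol/s): A 19.655, B 8.5446, C 8.5446
Sensible, products 25→218 °C: 1265 kJ/s
Q = ΔH = 1009.3 kJ/s = 1009.3 kW
Heat supplied = 60561 kJ/min

Q_in = 60600 kJ/min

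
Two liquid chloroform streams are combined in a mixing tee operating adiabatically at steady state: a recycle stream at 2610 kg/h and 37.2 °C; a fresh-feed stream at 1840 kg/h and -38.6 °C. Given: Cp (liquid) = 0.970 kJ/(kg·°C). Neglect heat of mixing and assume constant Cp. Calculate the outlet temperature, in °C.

No heat crosses the boundary, so H_out = H_in.
T_out = Σ ṁᵢCp,ᵢTᵢ / Σ ṁᵢCp,ᵢ
      = 25286 / 4316.5 = 5.858 °C

T_out = 5.86 °C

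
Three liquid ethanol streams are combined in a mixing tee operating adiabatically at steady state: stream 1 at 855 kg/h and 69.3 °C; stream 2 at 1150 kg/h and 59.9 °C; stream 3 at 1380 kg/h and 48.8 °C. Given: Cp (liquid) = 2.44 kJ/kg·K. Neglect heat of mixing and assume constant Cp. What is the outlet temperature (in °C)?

T_out = 57.7 °C

Energy balance with Q = 0: Σ ṁᵢCp,ᵢ(T_out − Tᵢ) = 0
T_out = Σ ṁᵢCp,ᵢTᵢ / Σ ṁᵢCp,ᵢ
      = 476970 / 8259.4 = 57.749 °C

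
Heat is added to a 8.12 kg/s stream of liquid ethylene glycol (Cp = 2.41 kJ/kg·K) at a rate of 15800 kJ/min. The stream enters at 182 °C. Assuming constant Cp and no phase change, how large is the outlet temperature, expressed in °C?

Q = 15800 kJ/min = 263.33 kJ/s
ΔT = Q/(ṁ·Cp) = 263.33/(8.12×2.41) = 13.457 K
T_out = 182 + 13.457 = 195.46 °C

T_out = 195 °C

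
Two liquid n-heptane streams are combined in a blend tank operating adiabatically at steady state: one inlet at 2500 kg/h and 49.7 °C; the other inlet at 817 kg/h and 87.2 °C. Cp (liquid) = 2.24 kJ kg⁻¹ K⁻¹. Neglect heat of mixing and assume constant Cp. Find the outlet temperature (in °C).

T_out = 58.9 °C

No heat crosses the boundary, so H_out = H_in.
T_out = Σ ṁᵢCp,ᵢTᵢ / Σ ṁᵢCp,ᵢ
      = 437900 / 7430.1 = 58.937 °C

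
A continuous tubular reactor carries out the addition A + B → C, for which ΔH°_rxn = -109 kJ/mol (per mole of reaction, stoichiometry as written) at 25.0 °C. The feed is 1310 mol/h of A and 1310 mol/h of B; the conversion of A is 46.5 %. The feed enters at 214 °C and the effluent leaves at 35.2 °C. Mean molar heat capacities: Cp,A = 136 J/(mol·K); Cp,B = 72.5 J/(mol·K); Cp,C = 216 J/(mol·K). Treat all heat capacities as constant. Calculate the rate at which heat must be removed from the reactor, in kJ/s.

Q_out = 32.0 kJ/s

Extent of reaction ξ = 0.465 × 1310 = 609.15 mol/h
Reaction term: ξ·ΔH°_rxn = 609.15 × -109 = -66397 kJ/h
Sensible, feed 214→25 °C: -51623 kJ/h
Outlet flows (mol/h): A 700.85, B 700.85, C 609.15
Sensible, products 25→35.2 °C: 2832.6 kJ/h
Q = ΔH = -115190 kJ/h = -31.996 kW
Heat removed = 31.996 kJ/s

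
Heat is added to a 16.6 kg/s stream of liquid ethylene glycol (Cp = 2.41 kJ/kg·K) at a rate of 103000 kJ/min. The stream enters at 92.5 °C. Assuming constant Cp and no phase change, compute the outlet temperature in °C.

T_out = 135 °C

Q = 103000 kJ/min = 1716.7 kJ/s
ΔT = Q/(ṁ·Cp) = 1716.7/(16.6×2.41) = 42.91 K
T_out = 92.5 + 42.91 = 135.41 °C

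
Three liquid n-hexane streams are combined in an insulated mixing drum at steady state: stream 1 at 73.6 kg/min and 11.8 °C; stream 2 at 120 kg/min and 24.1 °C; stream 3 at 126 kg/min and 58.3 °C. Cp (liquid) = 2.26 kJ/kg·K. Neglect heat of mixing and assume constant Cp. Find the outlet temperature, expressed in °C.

T_out = 34.8 °C

Adiabatic, steady state ⇒ Σ ṁᵢCp,ᵢ(T_out − Tᵢ) = 0
Σ ṁᵢCp,ᵢTᵢ = 73.6×2.26×11.8 + 120×2.26×24.1 + 126×2.26×58.3 = 25100
Σ ṁᵢCp,ᵢ = 73.6×2.26 + 120×2.26 + 126×2.26 = 722.3
T_out = 25100 / 722.3 = 34.751 °C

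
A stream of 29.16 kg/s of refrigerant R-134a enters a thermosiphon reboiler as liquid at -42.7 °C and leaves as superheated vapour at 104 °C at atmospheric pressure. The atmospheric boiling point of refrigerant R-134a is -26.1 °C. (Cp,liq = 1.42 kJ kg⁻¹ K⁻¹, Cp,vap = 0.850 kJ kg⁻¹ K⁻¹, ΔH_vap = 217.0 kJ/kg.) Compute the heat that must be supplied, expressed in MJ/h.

liquid -42.7→-26.1 °C: 23.572 kJ/kg
vaporisation at -26.1 °C: 217 kJ/kg
vapour -26.1→104 °C: 110.58 kJ/kg
Δh = 23.572 + 217 + 110.58 = 351.16 kJ/kg
Q = ṁ·Δh = 29.16 kg/s × 351.16 kJ/kg = 10240 kJ/s
|Q| = 10240 kW = 36863 MJ/h

Q = 36900 MJ/h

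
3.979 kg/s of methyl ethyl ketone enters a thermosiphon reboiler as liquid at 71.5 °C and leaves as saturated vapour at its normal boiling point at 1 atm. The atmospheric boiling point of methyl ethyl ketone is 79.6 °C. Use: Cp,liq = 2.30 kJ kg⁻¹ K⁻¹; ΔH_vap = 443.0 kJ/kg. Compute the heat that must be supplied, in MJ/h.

liquid 71.5→79.6 °C: 18.63 kJ/kg
vaporisation at 79.6 °C: 443 kJ/kg
Δh = 18.63 + 443 = 461.63 kJ/kg
Q = ṁ·Δh = 3.979 kg/s × 461.63 kJ/kg = 1836.8 kJ/s
|Q| = 1836.8 kW = 6612.6 MJ/h

Q = 6610 MJ/h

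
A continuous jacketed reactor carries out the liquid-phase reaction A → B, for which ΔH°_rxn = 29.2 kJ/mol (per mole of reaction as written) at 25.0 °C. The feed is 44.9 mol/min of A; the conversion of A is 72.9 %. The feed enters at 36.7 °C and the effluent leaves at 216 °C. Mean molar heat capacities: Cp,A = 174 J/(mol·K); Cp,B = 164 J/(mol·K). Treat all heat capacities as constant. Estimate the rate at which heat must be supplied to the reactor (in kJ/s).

Extent of reaction ξ = 0.729 × 44.9 = 32.732 mol/min
Reaction term: ξ·ΔH°_rxn = 32.732 × 29.2 = 955.78 kJ/min
Sensible, feed 36.7→25 °C: -91.407 kJ/min
Outlet flows (mol/min): A 12.168, B 32.732
Sensible, products 25→216 °C: 1429.7 kJ/min
Q = ΔH = 2294.1 kJ/min = 38.234 kW
Heat supplied = 38.234 kJ/s

Q_in = 38.2 kJ/s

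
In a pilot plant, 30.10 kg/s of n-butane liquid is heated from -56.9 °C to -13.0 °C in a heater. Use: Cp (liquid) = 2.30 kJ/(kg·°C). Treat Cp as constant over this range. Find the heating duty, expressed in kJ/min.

Q = 182000 kJ/min

Q = ṁ·Cp·ΔT = 30.10 × 2.30 × (-13.0 − -56.9) = 3039.2 kJ/s
Heating duty = 182350 kJ/min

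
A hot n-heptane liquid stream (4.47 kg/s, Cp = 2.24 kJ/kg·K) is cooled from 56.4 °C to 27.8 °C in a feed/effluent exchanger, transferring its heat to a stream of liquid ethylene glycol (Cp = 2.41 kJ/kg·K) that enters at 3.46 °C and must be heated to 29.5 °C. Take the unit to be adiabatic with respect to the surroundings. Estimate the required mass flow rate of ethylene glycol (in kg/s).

Heat released by hot stream: Q = 4.47 × 2.24 × (56.4 − 27.8) = 286.37 kJ/s
Energy balance on cold side (adiabatic exchanger): Q = ṁ_c·Cp_c·(T_c,out − T_c,in)
ṁ_c = 286.37 / [2.41 × (29.5 − 3.46)] = 4.5631 kg/s

ṁ_c = 4.56 kg/s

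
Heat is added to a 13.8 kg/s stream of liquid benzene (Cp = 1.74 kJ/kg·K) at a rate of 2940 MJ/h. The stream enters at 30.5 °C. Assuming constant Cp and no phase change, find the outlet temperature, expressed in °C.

Q = 2940 MJ/h = 816.67 kJ/s
ΔT = Q/(ṁ·Cp) = 816.67/(13.8×1.74) = 34.011 K
T_out = 30.5 + 34.011 = 64.511 °C

T_out = 64.5 °C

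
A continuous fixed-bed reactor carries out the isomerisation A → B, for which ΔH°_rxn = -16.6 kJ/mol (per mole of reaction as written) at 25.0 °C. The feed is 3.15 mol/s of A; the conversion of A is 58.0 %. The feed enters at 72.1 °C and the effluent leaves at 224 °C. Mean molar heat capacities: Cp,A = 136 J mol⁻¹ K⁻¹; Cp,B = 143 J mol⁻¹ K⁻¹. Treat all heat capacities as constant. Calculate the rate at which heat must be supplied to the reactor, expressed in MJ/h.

Extent of reaction ξ = 0.580 × 3.15 = 1.827 mol/s
Reaction term: ξ·ΔH°_rxn = 1.827 × -16.6 = -30.328 kJ/s
Sensible, feed 72.1→25 °C: -20.178 kJ/s
Outlet flows (mol/s): A 1.323, B 1.827
Sensible, products 25→224 °C: 87.797 kJ/s
Q = ΔH = 37.291 kJ/s = 37.291 kW
Heat supplied = 134.25 MJ/h

Q_in = 134 MJ/h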